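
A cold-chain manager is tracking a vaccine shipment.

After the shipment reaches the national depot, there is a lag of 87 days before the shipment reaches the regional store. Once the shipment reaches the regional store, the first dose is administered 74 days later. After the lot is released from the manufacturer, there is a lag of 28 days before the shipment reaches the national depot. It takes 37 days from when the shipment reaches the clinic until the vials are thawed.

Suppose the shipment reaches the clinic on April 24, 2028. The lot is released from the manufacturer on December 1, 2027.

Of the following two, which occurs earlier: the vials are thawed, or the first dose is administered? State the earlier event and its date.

The vials are thawed — May 31, 2028

The shipment reaches the clinic: Apr 24, 2028.
The vials are thawed: Apr 24, 2028 + 37 days = May 31, 2028.
The lot is released from the manufacturer: Dec 1, 2027.
The shipment reaches the national depot: Dec 1, 2027 + 28 days = Dec 29, 2027.
The shipment reaches the regional store: Dec 29, 2027 + 87 days = Mar 25, 2028.
The first dose is administered: Mar 25, 2028 + 74 days = Jun 7, 2028.
Comparing: the vials are thawed on May 31, 2028 vs the first dose is administered on Jun 7, 2028. Earlier: the vials are thawed.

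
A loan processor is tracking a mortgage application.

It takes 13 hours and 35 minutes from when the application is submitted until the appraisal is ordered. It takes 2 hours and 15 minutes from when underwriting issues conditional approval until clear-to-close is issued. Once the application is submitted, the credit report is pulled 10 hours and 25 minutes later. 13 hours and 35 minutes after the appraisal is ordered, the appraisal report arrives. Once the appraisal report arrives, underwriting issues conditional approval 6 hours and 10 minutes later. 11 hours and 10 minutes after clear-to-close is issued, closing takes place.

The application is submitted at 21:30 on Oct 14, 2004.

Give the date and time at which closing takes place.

20:15 on Oct 16, 2004

The application is submitted: 21:30 Oct 14, 2004.
The appraisal is ordered: 21:30 Oct 14, 2004 + 13h35m = 11:05 Oct 15, 2004.
The appraisal report arrives: 11:05 Oct 15, 2004 + 13h35m = 00:40 Oct 16, 2004.
Underwriting issues conditional approval: 00:40 Oct 16, 2004 + 6h10m = 06:50 Oct 16, 2004.
Clear-to-close is issued: 06:50 Oct 16, 2004 + 2h15m = 09:05 Oct 16, 2004.
Closing takes place: 09:05 Oct 16, 2004 + 11h10m = 20:15 Oct 16, 2004.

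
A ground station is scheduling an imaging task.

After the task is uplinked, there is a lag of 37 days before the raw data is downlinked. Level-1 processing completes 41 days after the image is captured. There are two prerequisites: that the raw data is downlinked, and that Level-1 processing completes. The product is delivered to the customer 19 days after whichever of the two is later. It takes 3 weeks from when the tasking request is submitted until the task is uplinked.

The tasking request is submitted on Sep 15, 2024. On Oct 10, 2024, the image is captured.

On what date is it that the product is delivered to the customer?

The tasking request is submitted: Sep 15, 2024.
The task is uplinked: Sep 15, 2024 + 3 weeks = Oct 6, 2024.
The raw data is downlinked: Oct 6, 2024 + 37 days = Nov 12, 2024.
The image is captured: Oct 10, 2024.
Level-1 processing completes: Oct 10, 2024 + 41 days = Nov 20, 2024.
Both prerequisites met — the raw data is downlinked (Nov 12, 2024), Level-1 processing completes (Nov 20, 2024); the later is Nov 20, 2024.
The product is delivered to the customer: Nov 20, 2024 + 19 days = Dec 9, 2024.

Dec 9, 2024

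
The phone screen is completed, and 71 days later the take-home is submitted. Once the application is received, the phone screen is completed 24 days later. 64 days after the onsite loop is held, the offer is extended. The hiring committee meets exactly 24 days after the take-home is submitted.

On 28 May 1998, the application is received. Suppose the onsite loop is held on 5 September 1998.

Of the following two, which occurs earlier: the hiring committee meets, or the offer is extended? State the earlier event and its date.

The hiring committee meets — 24 September 1998

The application is received: May 28, 1998.
The phone screen is completed: May 28, 1998 + 24 days = Jun 21, 1998.
The take-home is submitted: Jun 21, 1998 + 71 days = Aug 31, 1998.
The hiring committee meets: Aug 31, 1998 + 24 days = Sep 24, 1998.
The onsite loop is held: Sep 5, 1998.
The offer is extended: Sep 5, 1998 + 64 days = Nov 8, 1998.
Comparing: the hiring committee meets on Sep 24, 1998 vs the offer is extended on Nov 8, 1998. Earlier: the hiring committee meets.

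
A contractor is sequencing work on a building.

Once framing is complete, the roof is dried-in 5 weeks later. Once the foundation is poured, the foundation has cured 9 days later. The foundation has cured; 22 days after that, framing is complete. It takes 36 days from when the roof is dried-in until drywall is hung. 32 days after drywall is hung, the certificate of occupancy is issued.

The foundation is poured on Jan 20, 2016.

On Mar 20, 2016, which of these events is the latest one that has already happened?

The foundation is poured: Jan 20, 2016.
The foundation has cured: Jan 20, 2016 + 9 days = Jan 29, 2016.
Framing is complete: Jan 29, 2016 + 22 days = Feb 20, 2016.
The roof is dried-in: Feb 20, 2016 + 5 weeks = Mar 26, 2016.
Drywall is hung: Mar 26, 2016 + 36 days = May 1, 2016.
The certificate of occupancy is issued: May 1, 2016 + 32 days = Jun 2, 2016.
Mar 20, 2016 falls between when framing is complete (Feb 20, 2016) and when the roof is dried-in (Mar 26, 2016).

Framing is complete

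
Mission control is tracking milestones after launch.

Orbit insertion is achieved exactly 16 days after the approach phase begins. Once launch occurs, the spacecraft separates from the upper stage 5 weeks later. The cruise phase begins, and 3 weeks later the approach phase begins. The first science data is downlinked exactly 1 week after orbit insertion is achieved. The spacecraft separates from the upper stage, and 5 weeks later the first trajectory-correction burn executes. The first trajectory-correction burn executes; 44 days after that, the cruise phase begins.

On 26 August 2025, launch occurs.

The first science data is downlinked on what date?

31 January 2026

Launch occurs: Aug 26, 2025.
The spacecraft separates from the upper stage: Aug 26, 2025 + 5 weeks = Sep 30, 2025.
The first trajectory-correction burn executes: Sep 30, 2025 + 5 weeks = Nov 4, 2025.
The cruise phase begins: Nov 4, 2025 + 44 days = Dec 18, 2025.
The approach phase begins: Dec 18, 2025 + 3 weeks = Jan 8, 2026.
Orbit insertion is achieved: Jan 8, 2026 + 16 days = Jan 24, 2026.
The first science data is downlinked: Jan 24, 2026 + 1 week = Jan 31, 2026.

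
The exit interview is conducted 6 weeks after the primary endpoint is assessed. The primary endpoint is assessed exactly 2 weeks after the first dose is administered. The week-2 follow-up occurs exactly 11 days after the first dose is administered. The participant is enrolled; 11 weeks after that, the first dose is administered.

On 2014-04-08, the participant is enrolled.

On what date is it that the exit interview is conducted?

The participant is enrolled: Apr 8, 2014.
The first dose is administered: Apr 8, 2014 + 11 weeks = Jun 24, 2014.
The primary endpoint is assessed: Jun 24, 2014 + 2 weeks = Jul 8, 2014.
The exit interview is conducted: Jul 8, 2014 + 6 weeks = Aug 19, 2014.

2014-08-19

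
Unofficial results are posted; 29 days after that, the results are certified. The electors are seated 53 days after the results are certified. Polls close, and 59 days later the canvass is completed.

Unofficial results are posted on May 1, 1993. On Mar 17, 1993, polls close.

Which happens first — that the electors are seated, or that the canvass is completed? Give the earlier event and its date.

Unofficial results are posted: May 1, 1993.
The results are certified: May 1, 1993 + 29 days = May 30, 1993.
The electors are seated: May 30, 1993 + 53 days = Jul 22, 1993.
Polls close: Mar 17, 1993.
The canvass is completed: Mar 17, 1993 + 59 days = May 15, 1993.
Comparing: the electors are seated on Jul 22, 1993 vs the canvass is completed on May 15, 1993. Earlier: the canvass is completed.

The canvass is completed — May 15, 1993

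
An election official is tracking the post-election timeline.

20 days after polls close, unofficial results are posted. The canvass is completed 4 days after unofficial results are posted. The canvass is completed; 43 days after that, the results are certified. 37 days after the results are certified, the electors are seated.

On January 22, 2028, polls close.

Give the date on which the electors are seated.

May 5, 2028

Polls close: Jan 22, 2028.
Unofficial results are posted: Jan 22, 2028 + 20 days = Feb 11, 2028.
The canvass is completed: Feb 11, 2028 + 4 days = Feb 15, 2028.
The results are certified: Feb 15, 2028 + 43 days = Mar 29, 2028.
The electors are seated: Mar 29, 2028 + 37 days = May 5, 2028.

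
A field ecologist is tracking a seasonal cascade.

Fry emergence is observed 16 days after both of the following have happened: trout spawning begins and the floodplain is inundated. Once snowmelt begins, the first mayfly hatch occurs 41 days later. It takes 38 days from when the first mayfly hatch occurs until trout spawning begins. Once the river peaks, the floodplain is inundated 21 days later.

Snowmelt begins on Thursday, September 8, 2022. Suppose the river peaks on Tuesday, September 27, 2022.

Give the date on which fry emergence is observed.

Snowmelt begins: Sep 8, 2022.
The first mayfly hatch occurs: Sep 8, 2022 + 41 days = Oct 19, 2022.
Trout spawning begins: Oct 19, 2022 + 38 days = Nov 26, 2022.
The river peaks: Sep 27, 2022.
The floodplain is inundated: Sep 27, 2022 + 21 days = Oct 18, 2022.
Both prerequisites met — trout spawning begins (Nov 26, 2022), the floodplain is inundated (Oct 18, 2022); the later is Nov 26, 2022.
Fry emergence is observed: Nov 26, 2022 + 16 days = Dec 12, 2022.

Monday, December 12, 2022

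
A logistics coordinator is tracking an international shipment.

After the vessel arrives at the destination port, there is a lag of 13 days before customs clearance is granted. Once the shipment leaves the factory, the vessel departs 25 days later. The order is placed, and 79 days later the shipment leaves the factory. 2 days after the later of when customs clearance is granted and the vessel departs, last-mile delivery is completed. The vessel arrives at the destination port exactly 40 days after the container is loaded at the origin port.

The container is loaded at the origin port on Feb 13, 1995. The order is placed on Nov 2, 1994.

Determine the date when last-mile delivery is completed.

Apr 9, 1995

The container is loaded at the origin port: Feb 13, 1995.
The vessel arrives at the destination port: Feb 13, 1995 + 40 days = Mar 25, 1995.
Customs clearance is granted: Mar 25, 1995 + 13 days = Apr 7, 1995.
The order is placed: Nov 2, 1994.
The shipment leaves the factory: Nov 2, 1994 + 79 days = Jan 20, 1995.
The vessel departs: Jan 20, 1995 + 25 days = Feb 14, 1995.
Both prerequisites met — customs clearance is granted (Apr 7, 1995), the vessel departs (Feb 14, 1995); the later is Apr 7, 1995.
Last-mile delivery is completed: Apr 7, 1995 + 2 days = Apr 9, 1995.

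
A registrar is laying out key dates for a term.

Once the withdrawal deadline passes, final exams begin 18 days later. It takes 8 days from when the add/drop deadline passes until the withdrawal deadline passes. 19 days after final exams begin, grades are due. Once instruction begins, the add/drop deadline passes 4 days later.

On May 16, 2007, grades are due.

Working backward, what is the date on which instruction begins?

March 28, 2007

Grades are due: May 16, 2007.
Final exams begin: May 16, 2007 − 19 days = Apr 27, 2007.
The withdrawal deadline passes: Apr 27, 2007 − 18 days = Apr 9, 2007.
The add/drop deadline passes: Apr 9, 2007 − 8 days = Apr 1, 2007.
Instruction begins: Apr 1, 2007 − 4 days = Mar 28, 2007.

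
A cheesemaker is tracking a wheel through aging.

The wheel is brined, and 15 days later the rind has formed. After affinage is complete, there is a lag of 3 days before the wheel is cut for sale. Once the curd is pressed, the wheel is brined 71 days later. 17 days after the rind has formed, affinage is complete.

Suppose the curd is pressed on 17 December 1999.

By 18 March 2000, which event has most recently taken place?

The curd is pressed: Dec 17, 1999.
The wheel is brined: Dec 17, 1999 + 71 days = Feb 26, 2000.
The rind has formed: Feb 26, 2000 + 15 days = Mar 12, 2000.
Affinage is complete: Mar 12, 2000 + 17 days = Mar 29, 2000.
The wheel is cut for sale: Mar 29, 2000 + 3 days = Apr 1, 2000.
Mar 18, 2000 falls between when the rind has formed (Mar 12, 2000) and when affinage is complete (Mar 29, 2000).

The rind has formed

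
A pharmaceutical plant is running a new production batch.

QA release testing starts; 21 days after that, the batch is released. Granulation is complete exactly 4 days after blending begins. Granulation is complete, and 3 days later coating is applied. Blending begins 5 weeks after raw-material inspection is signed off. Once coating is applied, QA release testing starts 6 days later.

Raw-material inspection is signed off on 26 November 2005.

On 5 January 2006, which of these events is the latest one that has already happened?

Granulation is complete

Raw-material inspection is signed off: Nov 26, 2005.
Blending begins: Nov 26, 2005 + 5 weeks = Dec 31, 2005.
Granulation is complete: Dec 31, 2005 + 4 days = Jan 4, 2006.
Coating is applied: Jan 4, 2006 + 3 days = Jan 7, 2006.
QA release testing starts: Jan 7, 2006 + 6 days = Jan 13, 2006.
The batch is released: Jan 13, 2006 + 21 days = Feb 3, 2006.
Jan 5, 2006 falls between when granulation is complete (Jan 4, 2006) and when coating is applied (Jan 7, 2006).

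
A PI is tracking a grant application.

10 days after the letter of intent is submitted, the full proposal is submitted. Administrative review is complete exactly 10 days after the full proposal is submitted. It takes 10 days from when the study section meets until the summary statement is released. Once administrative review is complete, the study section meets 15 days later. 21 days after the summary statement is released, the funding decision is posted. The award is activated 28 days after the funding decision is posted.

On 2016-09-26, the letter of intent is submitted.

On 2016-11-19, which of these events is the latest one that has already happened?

The letter of intent is submitted: Sep 26, 2016.
The full proposal is submitted: Sep 26, 2016 + 10 days = Oct 6, 2016.
Administrative review is complete: Oct 6, 2016 + 10 days = Oct 16, 2016.
The study section meets: Oct 16, 2016 + 15 days = Oct 31, 2016.
The summary statement is released: Oct 31, 2016 + 10 days = Nov 10, 2016.
The funding decision is posted: Nov 10, 2016 + 21 days = Dec 1, 2016.
The award is activated: Dec 1, 2016 + 28 days = Dec 29, 2016.
Nov 19, 2016 falls between when the summary statement is released (Nov 10, 2016) and when the funding decision is posted (Dec 1, 2016).

The summary statement is released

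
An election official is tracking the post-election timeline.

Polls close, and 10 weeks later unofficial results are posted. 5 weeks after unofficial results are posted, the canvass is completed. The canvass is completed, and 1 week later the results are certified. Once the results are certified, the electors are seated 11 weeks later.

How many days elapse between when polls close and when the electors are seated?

Causal path: polls close → unofficial results are posted → the canvass is completed → the results are certified → the electors are seated.
Total delay along the path: 10 + 5 + 1 + 11 weeks = 27 weeks = 189 days.

189 days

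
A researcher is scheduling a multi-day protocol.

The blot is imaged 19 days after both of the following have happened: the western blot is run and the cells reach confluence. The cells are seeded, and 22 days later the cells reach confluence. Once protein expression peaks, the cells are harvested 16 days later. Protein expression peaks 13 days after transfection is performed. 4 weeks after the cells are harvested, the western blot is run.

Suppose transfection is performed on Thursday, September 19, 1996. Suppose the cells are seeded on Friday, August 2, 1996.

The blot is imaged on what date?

Transfection is performed: Sep 19, 1996.
Protein expression peaks: Sep 19, 1996 + 13 days = Oct 2, 1996.
The cells are harvested: Oct 2, 1996 + 16 days = Oct 18, 1996.
The western blot is run: Oct 18, 1996 + 4 weeks = Nov 15, 1996.
The cells are seeded: Aug 2, 1996.
The cells reach confluence: Aug 2, 1996 + 22 days = Aug 24, 1996.
Both prerequisites met — the western blot is run (Nov 15, 1996), the cells reach confluence (Aug 24, 1996); the later is Nov 15, 1996.
The blot is imaged: Nov 15, 1996 + 19 days = Dec 4, 1996.

Wednesday, December 4, 1996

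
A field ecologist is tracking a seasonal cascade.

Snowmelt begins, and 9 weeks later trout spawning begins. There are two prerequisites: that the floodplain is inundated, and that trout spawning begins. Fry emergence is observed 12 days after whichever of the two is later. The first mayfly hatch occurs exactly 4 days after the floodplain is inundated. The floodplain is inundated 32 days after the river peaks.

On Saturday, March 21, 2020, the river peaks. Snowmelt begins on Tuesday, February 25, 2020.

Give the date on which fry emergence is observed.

Sunday, May 10, 2020

The river peaks: Mar 21, 2020.
The floodplain is inundated: Mar 21, 2020 + 32 days = Apr 22, 2020.
Snowmelt begins: Feb 25, 2020.
Trout spawning begins: Feb 25, 2020 + 9 weeks = Apr 28, 2020.
Both prerequisites met — the floodplain is inundated (Apr 22, 2020), trout spawning begins (Apr 28, 2020); the later is Apr 28, 2020.
Fry emergence is observed: Apr 28, 2020 + 12 days = May 10, 2020.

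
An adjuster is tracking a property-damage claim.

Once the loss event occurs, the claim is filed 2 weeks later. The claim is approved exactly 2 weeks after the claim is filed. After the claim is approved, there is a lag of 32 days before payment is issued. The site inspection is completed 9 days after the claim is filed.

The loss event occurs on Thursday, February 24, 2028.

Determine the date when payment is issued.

Monday, April 24, 2028

The loss event occurs: Feb 24, 2028.
The claim is filed: Feb 24, 2028 + 2 weeks = Mar 9, 2028.
The claim is approved: Mar 9, 2028 + 2 weeks = Mar 23, 2028.
Payment is issued: Mar 23, 2028 + 32 days = Apr 24, 2028.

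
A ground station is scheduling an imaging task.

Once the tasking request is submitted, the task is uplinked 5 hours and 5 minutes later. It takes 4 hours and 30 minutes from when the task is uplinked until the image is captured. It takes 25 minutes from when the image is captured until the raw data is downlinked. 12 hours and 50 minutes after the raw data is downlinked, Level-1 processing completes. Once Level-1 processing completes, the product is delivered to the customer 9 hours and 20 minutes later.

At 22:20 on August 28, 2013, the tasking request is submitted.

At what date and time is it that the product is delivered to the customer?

06:30 on August 30, 2013

The tasking request is submitted: 22:20 Aug 28, 2013.
The task is uplinked: 22:20 Aug 28, 2013 + 5h05m = 03:25 Aug 29, 2013.
The image is captured: 03:25 Aug 29, 2013 + 4h30m = 07:55 Aug 29, 2013.
The raw data is downlinked: 07:55 Aug 29, 2013 + 25m = 08:20 Aug 29, 2013.
Level-1 processing completes: 08:20 Aug 29, 2013 + 12h50m = 21:10 Aug 29, 2013.
The product is delivered to the customer: 21:10 Aug 29, 2013 + 9h20m = 06:30 Aug 30, 2013.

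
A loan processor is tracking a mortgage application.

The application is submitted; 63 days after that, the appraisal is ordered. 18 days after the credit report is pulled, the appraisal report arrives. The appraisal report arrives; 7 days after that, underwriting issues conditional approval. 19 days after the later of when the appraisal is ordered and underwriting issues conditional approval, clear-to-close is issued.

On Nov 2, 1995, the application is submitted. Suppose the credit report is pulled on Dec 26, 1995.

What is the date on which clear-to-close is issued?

The application is submitted: Nov 2, 1995.
The appraisal is ordered: Nov 2, 1995 + 63 days = Jan 4, 1996.
The credit report is pulled: Dec 26, 1995.
The appraisal report arrives: Dec 26, 1995 + 18 days = Jan 13, 1996.
Underwriting issues conditional approval: Jan 13, 1996 + 7 days = Jan 20, 1996.
Both prerequisites met — the appraisal is ordered (Jan 4, 1996), underwriting issues conditional approval (Jan 20, 1996); the later is Jan 20, 1996.
Clear-to-close is issued: Jan 20, 1996 + 19 days = Feb 8, 1996.

Feb 8, 1996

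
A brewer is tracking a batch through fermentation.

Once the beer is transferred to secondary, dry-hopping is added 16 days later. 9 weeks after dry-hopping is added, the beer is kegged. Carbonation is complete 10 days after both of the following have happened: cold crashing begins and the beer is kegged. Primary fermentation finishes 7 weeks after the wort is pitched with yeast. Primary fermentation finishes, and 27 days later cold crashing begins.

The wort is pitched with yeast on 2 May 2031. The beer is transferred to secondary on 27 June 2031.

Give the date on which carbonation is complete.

The wort is pitched with yeast: May 2, 2031.
Primary fermentation finishes: May 2, 2031 + 7 weeks = Jun 20, 2031.
Cold crashing begins: Jun 20, 2031 + 27 days = Jul 17, 2031.
The beer is transferred to secondary: Jun 27, 2031.
Dry-hopping is added: Jun 27, 2031 + 16 days = Jul 13, 2031.
The beer is kegged: Jul 13, 2031 + 9 weeks = Sep 14, 2031.
Both prerequisites met — cold crashing begins (Jul 17, 2031), the beer is kegged (Sep 14, 2031); the later is Sep 14, 2031.
Carbonation is complete: Sep 14, 2031 + 10 days = Sep 24, 2031.

24 September 2031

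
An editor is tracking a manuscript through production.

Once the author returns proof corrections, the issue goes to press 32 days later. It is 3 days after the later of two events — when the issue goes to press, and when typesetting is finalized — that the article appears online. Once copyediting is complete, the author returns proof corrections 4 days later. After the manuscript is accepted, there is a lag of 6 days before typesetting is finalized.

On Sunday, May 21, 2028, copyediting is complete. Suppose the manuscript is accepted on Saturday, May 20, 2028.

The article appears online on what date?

Copyediting is complete: May 21, 2028.
The author returns proof corrections: May 21, 2028 + 4 days = May 25, 2028.
The issue goes to press: May 25, 2028 + 32 days = Jun 26, 2028.
The manuscript is accepted: May 20, 2028.
Typesetting is finalized: May 20, 2028 + 6 days = May 26, 2028.
Both prerequisites met — the issue goes to press (Jun 26, 2028), typesetting is finalized (May 26, 2028); the later is Jun 26, 2028.
The article appears online: Jun 26, 2028 + 3 days = Jun 29, 2028.

Thursday, June 29, 2028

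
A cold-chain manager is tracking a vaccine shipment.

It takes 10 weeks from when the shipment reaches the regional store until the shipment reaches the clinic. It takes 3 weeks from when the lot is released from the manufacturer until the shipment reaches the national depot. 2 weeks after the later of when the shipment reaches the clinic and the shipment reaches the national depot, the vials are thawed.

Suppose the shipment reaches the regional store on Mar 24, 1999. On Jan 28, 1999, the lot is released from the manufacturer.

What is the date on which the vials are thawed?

Jun 16, 1999

The shipment reaches the regional store: Mar 24, 1999.
The shipment reaches the clinic: Mar 24, 1999 + 10 weeks = Jun 2, 1999.
The lot is released from the manufacturer: Jan 28, 1999.
The shipment reaches the national depot: Jan 28, 1999 + 3 weeks = Feb 18, 1999.
Both prerequisites met — the shipment reaches the clinic (Jun 2, 1999), the shipment reaches the national depot (Feb 18, 1999); the later is Jun 2, 1999.
The vials are thawed: Jun 2, 1999 + 2 weeks = Jun 16, 1999.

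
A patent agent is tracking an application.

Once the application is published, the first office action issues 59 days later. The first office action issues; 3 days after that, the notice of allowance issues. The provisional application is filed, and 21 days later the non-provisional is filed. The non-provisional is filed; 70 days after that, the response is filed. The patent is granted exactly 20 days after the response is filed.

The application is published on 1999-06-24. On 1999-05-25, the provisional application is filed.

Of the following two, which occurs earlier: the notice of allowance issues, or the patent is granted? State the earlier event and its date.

The application is published: Jun 24, 1999.
The first office action issues: Jun 24, 1999 + 59 days = Aug 22, 1999.
The notice of allowance issues: Aug 22, 1999 + 3 days = Aug 25, 1999.
The provisional application is filed: May 25, 1999.
The non-provisional is filed: May 25, 1999 + 21 days = Jun 15, 1999.
The response is filed: Jun 15, 1999 + 70 days = Aug 24, 1999.
The patent is granted: Aug 24, 1999 + 20 days = Sep 13, 1999.
Comparing: the notice of allowance issues on Aug 25, 1999 vs the patent is granted on Sep 13, 1999. Earlier: the notice of allowance issues.

The notice of allowance issues — 1999-08-25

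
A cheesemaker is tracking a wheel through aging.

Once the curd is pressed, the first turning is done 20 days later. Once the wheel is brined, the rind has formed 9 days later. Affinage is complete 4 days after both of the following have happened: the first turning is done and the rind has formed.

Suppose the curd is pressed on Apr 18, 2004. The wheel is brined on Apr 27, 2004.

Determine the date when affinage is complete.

The curd is pressed: Apr 18, 2004.
The first turning is done: Apr 18, 2004 + 20 days = May 8, 2004.
The wheel is brined: Apr 27, 2004.
The rind has formed: Apr 27, 2004 + 9 days = May 6, 2004.
Both prerequisites met — the first turning is done (May 8, 2004), the rind has formed (May 6, 2004); the later is May 8, 2004.
Affinage is complete: May 8, 2004 + 4 days = May 12, 2004.

May 12, 2004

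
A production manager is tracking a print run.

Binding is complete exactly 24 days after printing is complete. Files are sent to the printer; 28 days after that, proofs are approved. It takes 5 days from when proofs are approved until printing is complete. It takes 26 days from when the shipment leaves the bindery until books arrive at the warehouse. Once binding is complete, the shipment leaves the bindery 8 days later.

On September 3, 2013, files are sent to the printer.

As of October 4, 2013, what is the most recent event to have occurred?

Proofs are approved

Files are sent to the printer: Sep 3, 2013.
Proofs are approved: Sep 3, 2013 + 28 days = Oct 1, 2013.
Printing is complete: Oct 1, 2013 + 5 days = Oct 6, 2013.
Binding is complete: Oct 6, 2013 + 24 days = Oct 30, 2013.
The shipment leaves the bindery: Oct 30, 2013 + 8 days = Nov 7, 2013.
Books arrive at the warehouse: Nov 7, 2013 + 26 days = Dec 3, 2013.
Oct 4, 2013 falls between when proofs are approved (Oct 1, 2013) and when printing is complete (Oct 6, 2013).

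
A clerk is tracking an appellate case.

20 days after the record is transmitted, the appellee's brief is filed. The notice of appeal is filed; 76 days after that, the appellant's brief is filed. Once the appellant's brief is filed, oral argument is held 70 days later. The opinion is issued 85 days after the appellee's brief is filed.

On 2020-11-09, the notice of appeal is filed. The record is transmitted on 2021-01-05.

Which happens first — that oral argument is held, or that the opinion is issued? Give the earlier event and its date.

Oral argument is held — 2021-04-04

The notice of appeal is filed: Nov 9, 2020.
The appellant's brief is filed: Nov 9, 2020 + 76 days = Jan 24, 2021.
Oral argument is held: Jan 24, 2021 + 70 days = Apr 4, 2021.
The record is transmitted: Jan 5, 2021.
The appellee's brief is filed: Jan 5, 2021 + 20 days = Jan 25, 2021.
The opinion is issued: Jan 25, 2021 + 85 days = Apr 20, 2021.
Comparing: oral argument is held on Apr 4, 2021 vs the opinion is issued on Apr 20, 2021. Earlier: oral argument is held.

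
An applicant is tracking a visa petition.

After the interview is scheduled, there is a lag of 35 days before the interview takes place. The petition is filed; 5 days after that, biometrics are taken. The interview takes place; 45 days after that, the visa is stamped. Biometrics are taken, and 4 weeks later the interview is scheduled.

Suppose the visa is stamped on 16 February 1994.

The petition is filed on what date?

The visa is stamped: Feb 16, 1994.
The interview takes place: Feb 16, 1994 − 45 days = Jan 2, 1994.
The interview is scheduled: Jan 2, 1994 − 35 days = Nov 28, 1993.
Biometrics are taken: Nov 28, 1993 − 4 weeks = Oct 31, 1993.
The petition is filed: Oct 31, 1993 − 5 days = Oct 26, 1993.

26 October 1993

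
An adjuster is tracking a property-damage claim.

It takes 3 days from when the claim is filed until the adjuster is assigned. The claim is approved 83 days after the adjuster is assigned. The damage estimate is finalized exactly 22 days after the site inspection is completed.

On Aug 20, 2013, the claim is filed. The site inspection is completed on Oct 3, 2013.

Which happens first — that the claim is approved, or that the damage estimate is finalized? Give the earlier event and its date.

The claim is filed: Aug 20, 2013.
The adjuster is assigned: Aug 20, 2013 + 3 days = Aug 23, 2013.
The claim is approved: Aug 23, 2013 + 83 days = Nov 14, 2013.
The site inspection is completed: Oct 3, 2013.
The damage estimate is finalized: Oct 3, 2013 + 22 days = Oct 25, 2013.
Comparing: the claim is approved on Nov 14, 2013 vs the damage estimate is finalized on Oct 25, 2013. Earlier: the damage estimate is finalized.

The damage estimate is finalized — Oct 25, 2013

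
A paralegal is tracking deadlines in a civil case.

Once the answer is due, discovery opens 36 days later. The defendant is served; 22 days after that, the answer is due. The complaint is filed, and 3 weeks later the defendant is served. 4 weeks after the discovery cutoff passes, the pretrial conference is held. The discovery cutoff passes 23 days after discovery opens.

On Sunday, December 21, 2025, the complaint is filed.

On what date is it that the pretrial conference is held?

Thursday, April 30, 2026

The complaint is filed: Dec 21, 2025.
The defendant is served: Dec 21, 2025 + 3 weeks = Jan 11, 2026.
The answer is due: Jan 11, 2026 + 22 days = Feb 2, 2026.
Discovery opens: Feb 2, 2026 + 36 days = Mar 10, 2026.
The discovery cutoff passes: Mar 10, 2026 + 23 days = Apr 2, 2026.
The pretrial conference is held: Apr 2, 2026 + 4 weeks = Apr 30, 2026.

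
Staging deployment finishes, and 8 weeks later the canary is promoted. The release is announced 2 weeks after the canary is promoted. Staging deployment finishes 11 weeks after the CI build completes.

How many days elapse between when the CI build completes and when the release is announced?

Causal path: the CI build completes → staging deployment finishes → the canary is promoted → the release is announced.
Total delay along the path: 11 + 8 + 2 weeks = 21 weeks = 147 days.

147 days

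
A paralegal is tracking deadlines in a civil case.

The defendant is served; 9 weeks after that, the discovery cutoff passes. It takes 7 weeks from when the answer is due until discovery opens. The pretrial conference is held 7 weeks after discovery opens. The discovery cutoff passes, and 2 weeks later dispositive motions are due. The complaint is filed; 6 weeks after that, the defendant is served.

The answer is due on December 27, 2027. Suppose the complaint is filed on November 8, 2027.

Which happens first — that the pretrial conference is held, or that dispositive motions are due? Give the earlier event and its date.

Dispositive motions are due — March 6, 2028

The answer is due: Dec 27, 2027.
Discovery opens: Dec 27, 2027 + 7 weeks = Feb 14, 2028.
The pretrial conference is held: Feb 14, 2028 + 7 weeks = Apr 3, 2028.
The complaint is filed: Nov 8, 2027.
The defendant is served: Nov 8, 2027 + 6 weeks = Dec 20, 2027.
The discovery cutoff passes: Dec 20, 2027 + 9 weeks = Feb 21, 2028.
Dispositive motions are due: Feb 21, 2028 + 2 weeks = Mar 6, 2028.
Comparing: the pretrial conference is held on Apr 3, 2028 vs dispositive motions are due on Mar 6, 2028. Earlier: dispositive motions are due.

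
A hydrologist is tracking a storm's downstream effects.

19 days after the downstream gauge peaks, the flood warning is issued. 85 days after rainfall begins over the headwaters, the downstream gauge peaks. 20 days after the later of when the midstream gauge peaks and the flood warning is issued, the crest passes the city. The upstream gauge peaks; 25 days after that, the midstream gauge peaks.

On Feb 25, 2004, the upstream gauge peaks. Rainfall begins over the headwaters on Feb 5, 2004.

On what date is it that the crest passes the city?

The upstream gauge peaks: Feb 25, 2004.
The midstream gauge peaks: Feb 25, 2004 + 25 days = Mar 21, 2004.
Rainfall begins over the headwaters: Feb 5, 2004.
The downstream gauge peaks: Feb 5, 2004 + 85 days = Apr 30, 2004.
The flood warning is issued: Apr 30, 2004 + 19 days = May 19, 2004.
Both prerequisites met — the midstream gauge peaks (Mar 21, 2004), the flood warning is issued (May 19, 2004); the later is May 19, 2004.
The crest passes the city: May 19, 2004 + 20 days = Jun 8, 2004.

Jun 8, 2004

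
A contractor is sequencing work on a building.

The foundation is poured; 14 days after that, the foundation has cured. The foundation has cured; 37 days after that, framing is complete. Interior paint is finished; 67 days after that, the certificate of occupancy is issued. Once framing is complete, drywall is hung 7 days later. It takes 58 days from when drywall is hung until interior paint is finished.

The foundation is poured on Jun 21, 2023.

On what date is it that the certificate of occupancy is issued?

The foundation is poured: Jun 21, 2023.
The foundation has cured: Jun 21, 2023 + 14 days = Jul 5, 2023.
Framing is complete: Jul 5, 2023 + 37 days = Aug 11, 2023.
Drywall is hung: Aug 11, 2023 + 7 days = Aug 18, 2023.
Interior paint is finished: Aug 18, 2023 + 58 days = Oct 15, 2023.
The certificate of occupancy is issued: Oct 15, 2023 + 67 days = Dec 21, 2023.

Dec 21, 2023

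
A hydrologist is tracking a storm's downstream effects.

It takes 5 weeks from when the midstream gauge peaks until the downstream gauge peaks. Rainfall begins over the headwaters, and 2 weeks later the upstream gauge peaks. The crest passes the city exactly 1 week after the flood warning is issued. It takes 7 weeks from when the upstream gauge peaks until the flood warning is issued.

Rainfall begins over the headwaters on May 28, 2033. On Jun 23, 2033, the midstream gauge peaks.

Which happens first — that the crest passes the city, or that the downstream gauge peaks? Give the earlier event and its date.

The downstream gauge peaks — Jul 28, 2033

Rainfall begins over the headwaters: May 28, 2033.
The upstream gauge peaks: May 28, 2033 + 2 weeks = Jun 11, 2033.
The flood warning is issued: Jun 11, 2033 + 7 weeks = Jul 30, 2033.
The crest passes the city: Jul 30, 2033 + 1 week = Aug 6, 2033.
The midstream gauge peaks: Jun 23, 2033.
The downstream gauge peaks: Jun 23, 2033 + 5 weeks = Jul 28, 2033.
Comparing: the crest passes the city on Aug 6, 2033 vs the downstream gauge peaks on Jul 28, 2033. Earlier: the downstream gauge peaks.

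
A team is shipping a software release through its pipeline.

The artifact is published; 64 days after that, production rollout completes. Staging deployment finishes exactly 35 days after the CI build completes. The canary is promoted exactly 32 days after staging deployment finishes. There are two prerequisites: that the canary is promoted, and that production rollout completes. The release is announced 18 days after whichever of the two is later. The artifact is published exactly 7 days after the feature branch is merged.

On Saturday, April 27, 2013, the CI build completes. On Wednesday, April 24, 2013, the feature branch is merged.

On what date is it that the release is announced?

Monday, July 22, 2013

The CI build completes: Apr 27, 2013.
Staging deployment finishes: Apr 27, 2013 + 35 days = Jun 1, 2013.
The canary is promoted: Jun 1, 2013 + 32 days = Jul 3, 2013.
The feature branch is merged: Apr 24, 2013.
The artifact is published: Apr 24, 2013 + 7 days = May 1, 2013.
Production rollout completes: May 1, 2013 + 64 days = Jul 4, 2013.
Both prerequisites met — the canary is promoted (Jul 3, 2013), production rollout completes (Jul 4, 2013); the later is Jul 4, 2013.
The release is announced: Jul 4, 2013 + 18 days = Jul 22, 2013.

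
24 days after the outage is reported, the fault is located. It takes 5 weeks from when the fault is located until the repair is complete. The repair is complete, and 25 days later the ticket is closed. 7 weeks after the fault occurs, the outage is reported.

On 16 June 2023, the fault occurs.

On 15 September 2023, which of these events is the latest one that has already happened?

The fault occurs: Jun 16, 2023.
The outage is reported: Jun 16, 2023 + 7 weeks = Aug 4, 2023.
The fault is located: Aug 4, 2023 + 24 days = Aug 28, 2023.
The repair is complete: Aug 28, 2023 + 5 weeks = Oct 2, 2023.
The ticket is closed: Oct 2, 2023 + 25 days = Oct 27, 2023.
Sep 15, 2023 falls between when the fault is located (Aug 28, 2023) and when the repair is complete (Oct 2, 2023).

The fault is located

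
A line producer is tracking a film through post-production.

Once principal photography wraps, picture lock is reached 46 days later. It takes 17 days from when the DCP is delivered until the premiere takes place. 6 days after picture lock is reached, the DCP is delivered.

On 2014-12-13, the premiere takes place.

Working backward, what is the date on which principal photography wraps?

The premiere takes place: Dec 13, 2014.
The DCP is delivered: Dec 13, 2014 − 17 days = Nov 26, 2014.
Picture lock is reached: Nov 26, 2014 − 6 days = Nov 20, 2014.
Principal photography wraps: Nov 20, 2014 − 46 days = Oct 5, 2014.

2014-10-05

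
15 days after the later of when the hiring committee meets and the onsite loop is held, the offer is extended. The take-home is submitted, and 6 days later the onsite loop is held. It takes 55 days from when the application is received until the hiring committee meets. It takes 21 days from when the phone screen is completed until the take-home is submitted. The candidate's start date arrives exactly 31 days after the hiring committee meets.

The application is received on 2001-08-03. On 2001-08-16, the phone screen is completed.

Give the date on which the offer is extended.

2001-10-12

The application is received: Aug 3, 2001.
The hiring committee meets: Aug 3, 2001 + 55 days = Sep 27, 2001.
The phone screen is completed: Aug 16, 2001.
The take-home is submitted: Aug 16, 2001 + 21 days = Sep 6, 2001.
The onsite loop is held: Sep 6, 2001 + 6 days = Sep 12, 2001.
Both prerequisites met — the hiring committee meets (Sep 27, 2001), the onsite loop is held (Sep 12, 2001); the later is Sep 27, 2001.
The offer is extended: Sep 27, 2001 + 15 days = Oct 12, 2001.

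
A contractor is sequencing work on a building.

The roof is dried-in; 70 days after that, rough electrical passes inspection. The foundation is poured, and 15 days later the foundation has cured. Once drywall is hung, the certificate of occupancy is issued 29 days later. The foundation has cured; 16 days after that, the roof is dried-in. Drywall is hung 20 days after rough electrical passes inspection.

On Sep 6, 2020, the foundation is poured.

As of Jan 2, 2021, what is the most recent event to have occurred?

The foundation is poured: Sep 6, 2020.
The foundation has cured: Sep 6, 2020 + 15 days = Sep 21, 2020.
The roof is dried-in: Sep 21, 2020 + 16 days = Oct 7, 2020.
Rough electrical passes inspection: Oct 7, 2020 + 70 days = Dec 16, 2020.
Drywall is hung: Dec 16, 2020 + 20 days = Jan 5, 2021.
The certificate of occupancy is issued: Jan 5, 2021 + 29 days = Feb 3, 2021.
Jan 2, 2021 falls between when rough electrical passes inspection (Dec 16, 2020) and when drywall is hung (Jan 5, 2021).

Rough electrical passes inspection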